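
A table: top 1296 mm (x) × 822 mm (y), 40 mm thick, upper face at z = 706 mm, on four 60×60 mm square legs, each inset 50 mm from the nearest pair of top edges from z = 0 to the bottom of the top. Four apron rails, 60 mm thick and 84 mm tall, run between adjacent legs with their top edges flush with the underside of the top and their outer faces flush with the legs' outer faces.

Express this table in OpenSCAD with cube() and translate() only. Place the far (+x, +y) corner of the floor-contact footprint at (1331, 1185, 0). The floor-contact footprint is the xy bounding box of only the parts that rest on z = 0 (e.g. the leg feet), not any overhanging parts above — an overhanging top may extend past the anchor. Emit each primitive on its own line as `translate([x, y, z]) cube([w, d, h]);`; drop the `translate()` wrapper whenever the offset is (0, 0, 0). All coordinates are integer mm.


translate([85, 413, 666]) cube([1296, 822, 40]);
translate([135, 463, 0]) cube([60, 60, 666]);
translate([1271, 463, 0]) cube([60, 60, 666]);
translate([135, 1125, 0]) cube([60, 60, 666]);
translate([1271, 1125, 0]) cube([60, 60, 666]);
translate([195, 463, 582]) cube([1076, 60, 84]);
translate([195, 1125, 582]) cube([1076, 60, 84]);
translate([135, 523, 582]) cube([60, 602, 84]);
translate([1271, 523, 582]) cube([60, 602, 84]);


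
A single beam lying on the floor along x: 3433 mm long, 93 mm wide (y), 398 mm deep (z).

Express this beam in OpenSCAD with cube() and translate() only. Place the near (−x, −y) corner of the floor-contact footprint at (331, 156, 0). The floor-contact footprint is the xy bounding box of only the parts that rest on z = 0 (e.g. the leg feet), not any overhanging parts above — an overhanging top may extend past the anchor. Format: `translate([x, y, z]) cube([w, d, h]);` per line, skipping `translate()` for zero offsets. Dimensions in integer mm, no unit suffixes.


translate([331, 156, 0]) cube([3433, 93, 398]);


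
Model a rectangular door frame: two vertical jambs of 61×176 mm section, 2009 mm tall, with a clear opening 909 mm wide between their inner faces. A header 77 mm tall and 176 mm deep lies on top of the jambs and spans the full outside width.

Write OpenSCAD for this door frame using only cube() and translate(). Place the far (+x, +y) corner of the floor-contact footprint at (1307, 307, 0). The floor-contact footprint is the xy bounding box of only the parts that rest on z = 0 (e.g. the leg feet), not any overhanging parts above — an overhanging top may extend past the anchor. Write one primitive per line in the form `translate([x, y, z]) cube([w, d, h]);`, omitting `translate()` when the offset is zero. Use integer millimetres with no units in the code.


translate([276, 131, 0]) cube([61, 176, 2009]);
translate([1246, 131, 0]) cube([61, 176, 2009]);
translate([276, 131, 2009]) cube([1031, 176, 77]);


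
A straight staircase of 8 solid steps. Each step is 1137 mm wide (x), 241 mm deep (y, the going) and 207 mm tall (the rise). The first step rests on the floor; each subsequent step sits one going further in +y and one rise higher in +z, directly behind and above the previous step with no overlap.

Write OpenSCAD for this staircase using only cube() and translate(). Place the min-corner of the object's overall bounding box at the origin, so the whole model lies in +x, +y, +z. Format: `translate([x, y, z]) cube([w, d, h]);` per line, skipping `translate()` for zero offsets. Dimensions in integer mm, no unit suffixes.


cube([1137, 241, 207]);
translate([0, 241, 207]) cube([1137, 241, 207]);
translate([0, 482, 414]) cube([1137, 241, 207]);
translate([0, 723, 621]) cube([1137, 241, 207]);
translate([0, 964, 828]) cube([1137, 241, 207]);
translate([0, 1205, 1035]) cube([1137, 241, 207]);
translate([0, 1446, 1242]) cube([1137, 241, 207]);
translate([0, 1687, 1449]) cube([1137, 241, 207]);


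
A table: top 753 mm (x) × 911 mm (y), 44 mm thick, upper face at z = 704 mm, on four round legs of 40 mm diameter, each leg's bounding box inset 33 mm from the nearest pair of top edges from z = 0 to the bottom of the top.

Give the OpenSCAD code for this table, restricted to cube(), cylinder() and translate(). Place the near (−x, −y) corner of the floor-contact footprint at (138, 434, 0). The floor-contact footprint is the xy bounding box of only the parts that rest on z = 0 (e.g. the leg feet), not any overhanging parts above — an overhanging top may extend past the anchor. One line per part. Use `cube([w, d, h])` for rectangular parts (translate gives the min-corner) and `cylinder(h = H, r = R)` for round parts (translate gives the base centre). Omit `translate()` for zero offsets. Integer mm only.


translate([105, 401, 660]) cube([753, 911, 44]);
translate([158, 454, 0]) cylinder(h = 660, r = 20);
translate([805, 454, 0]) cylinder(h = 660, r = 20);
translate([158, 1259, 0]) cylinder(h = 660, r = 20);
translate([805, 1259, 0]) cylinder(h = 660, r = 20);


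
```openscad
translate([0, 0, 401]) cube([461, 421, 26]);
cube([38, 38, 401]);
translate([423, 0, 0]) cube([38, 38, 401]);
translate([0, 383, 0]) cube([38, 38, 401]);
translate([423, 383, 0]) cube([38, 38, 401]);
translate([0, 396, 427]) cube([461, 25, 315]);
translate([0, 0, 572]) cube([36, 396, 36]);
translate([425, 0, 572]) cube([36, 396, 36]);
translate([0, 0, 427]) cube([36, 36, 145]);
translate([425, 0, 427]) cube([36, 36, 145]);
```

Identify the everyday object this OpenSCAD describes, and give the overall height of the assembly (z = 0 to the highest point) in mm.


A chair. The overall height is 742 mm.

A slab on four corner posts with a tall panel at the back — a chair. The seat slab sits at z = 401 with thickness 26, and the 315 mm backrest starts at the seat top, so the overall height is 401 + 26 + 315 = 742 mm.


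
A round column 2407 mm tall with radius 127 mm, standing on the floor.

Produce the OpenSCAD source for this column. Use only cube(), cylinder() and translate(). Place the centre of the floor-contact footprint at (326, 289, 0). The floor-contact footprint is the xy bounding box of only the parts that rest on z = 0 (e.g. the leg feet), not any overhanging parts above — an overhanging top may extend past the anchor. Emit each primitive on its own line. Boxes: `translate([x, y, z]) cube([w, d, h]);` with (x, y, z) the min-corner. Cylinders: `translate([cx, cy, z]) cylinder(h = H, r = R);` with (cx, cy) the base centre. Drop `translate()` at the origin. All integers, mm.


translate([326, 289, 0]) cylinder(h = 2407, r = 127);


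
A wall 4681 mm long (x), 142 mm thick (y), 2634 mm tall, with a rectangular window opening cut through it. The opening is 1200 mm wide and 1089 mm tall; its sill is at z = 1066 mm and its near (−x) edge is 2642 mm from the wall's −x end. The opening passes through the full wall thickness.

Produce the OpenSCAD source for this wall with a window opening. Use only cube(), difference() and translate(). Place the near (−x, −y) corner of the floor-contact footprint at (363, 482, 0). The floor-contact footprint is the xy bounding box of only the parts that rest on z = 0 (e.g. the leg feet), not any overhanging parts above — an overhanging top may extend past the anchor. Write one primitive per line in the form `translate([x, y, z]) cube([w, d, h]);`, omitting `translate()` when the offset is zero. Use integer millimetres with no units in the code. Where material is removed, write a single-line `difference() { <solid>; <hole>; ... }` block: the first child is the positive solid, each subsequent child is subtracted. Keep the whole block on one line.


difference() { translate([363, 482, 0]) cube([4681, 142, 2634]); translate([3005, 482, 1066]) cube([1200, 142, 1089]); }


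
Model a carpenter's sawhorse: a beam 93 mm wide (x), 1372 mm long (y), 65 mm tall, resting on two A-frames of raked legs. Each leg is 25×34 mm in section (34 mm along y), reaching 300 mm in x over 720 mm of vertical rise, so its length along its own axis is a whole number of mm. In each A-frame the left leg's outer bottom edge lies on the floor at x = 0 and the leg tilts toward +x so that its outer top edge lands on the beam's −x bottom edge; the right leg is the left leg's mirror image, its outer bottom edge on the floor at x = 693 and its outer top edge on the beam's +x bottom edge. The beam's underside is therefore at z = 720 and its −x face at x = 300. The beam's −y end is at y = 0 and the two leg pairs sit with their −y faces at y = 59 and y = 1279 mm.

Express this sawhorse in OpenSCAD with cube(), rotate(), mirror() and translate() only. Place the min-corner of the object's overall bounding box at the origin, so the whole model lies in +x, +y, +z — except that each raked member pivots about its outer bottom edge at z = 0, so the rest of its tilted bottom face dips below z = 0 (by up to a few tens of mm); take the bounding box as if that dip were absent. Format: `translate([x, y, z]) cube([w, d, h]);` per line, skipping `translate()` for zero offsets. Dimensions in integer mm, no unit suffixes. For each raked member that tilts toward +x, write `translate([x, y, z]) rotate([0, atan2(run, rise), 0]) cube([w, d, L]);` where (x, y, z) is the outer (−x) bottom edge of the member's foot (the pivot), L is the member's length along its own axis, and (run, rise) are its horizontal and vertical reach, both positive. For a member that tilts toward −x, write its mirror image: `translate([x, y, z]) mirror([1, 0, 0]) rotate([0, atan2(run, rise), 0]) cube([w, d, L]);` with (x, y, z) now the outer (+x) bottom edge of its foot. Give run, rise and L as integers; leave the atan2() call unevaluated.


// leg length = √(300² + 720²) = 780
// right-leg outer foot x = 2·300 + 93 = 693
// beam min-corner = (300, 0, 720)
translate([300, 0, 720]) cube([93, 1372, 65]);
translate([0, 59, 0]) rotate([0, atan2(300, 720), 0]) cube([25, 34, 780]);
translate([693, 59, 0]) mirror([1, 0, 0]) rotate([0, atan2(300, 720), 0]) cube([25, 34, 780]);
translate([0, 1279, 0]) rotate([0, atan2(300, 720), 0]) cube([25, 34, 780]);
translate([693, 1279, 0]) mirror([1, 0, 0]) rotate([0, atan2(300, 720), 0]) cube([25, 34, 780]);


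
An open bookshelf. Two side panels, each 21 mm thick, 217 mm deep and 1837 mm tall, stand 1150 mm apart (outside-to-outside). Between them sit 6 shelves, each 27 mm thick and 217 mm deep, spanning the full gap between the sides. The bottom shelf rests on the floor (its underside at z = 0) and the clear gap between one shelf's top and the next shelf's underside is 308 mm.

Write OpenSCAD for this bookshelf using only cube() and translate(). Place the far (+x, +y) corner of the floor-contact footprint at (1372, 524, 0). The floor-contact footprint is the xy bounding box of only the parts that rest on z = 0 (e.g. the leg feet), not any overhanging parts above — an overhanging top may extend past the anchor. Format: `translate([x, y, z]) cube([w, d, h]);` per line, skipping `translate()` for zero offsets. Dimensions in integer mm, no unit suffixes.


translate([222, 307, 0]) cube([21, 217, 1837]);
translate([1351, 307, 0]) cube([21, 217, 1837]);
translate([243, 307, 0]) cube([1108, 217, 27]);
translate([243, 307, 335]) cube([1108, 217, 27]);
translate([243, 307, 670]) cube([1108, 217, 27]);
translate([243, 307, 1005]) cube([1108, 217, 27]);
translate([243, 307, 1340]) cube([1108, 217, 27]);
translate([243, 307, 1675]) cube([1108, 217, 27]);


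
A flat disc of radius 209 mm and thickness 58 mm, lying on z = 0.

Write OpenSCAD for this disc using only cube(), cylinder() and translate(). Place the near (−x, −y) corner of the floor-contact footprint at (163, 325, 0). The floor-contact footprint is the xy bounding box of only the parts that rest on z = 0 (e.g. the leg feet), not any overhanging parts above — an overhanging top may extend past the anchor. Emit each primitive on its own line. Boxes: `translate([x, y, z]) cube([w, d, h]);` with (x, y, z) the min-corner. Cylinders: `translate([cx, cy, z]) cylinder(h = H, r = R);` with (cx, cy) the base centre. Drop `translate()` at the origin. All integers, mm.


translate([372, 534, 0]) cylinder(h = 58, r = 209);


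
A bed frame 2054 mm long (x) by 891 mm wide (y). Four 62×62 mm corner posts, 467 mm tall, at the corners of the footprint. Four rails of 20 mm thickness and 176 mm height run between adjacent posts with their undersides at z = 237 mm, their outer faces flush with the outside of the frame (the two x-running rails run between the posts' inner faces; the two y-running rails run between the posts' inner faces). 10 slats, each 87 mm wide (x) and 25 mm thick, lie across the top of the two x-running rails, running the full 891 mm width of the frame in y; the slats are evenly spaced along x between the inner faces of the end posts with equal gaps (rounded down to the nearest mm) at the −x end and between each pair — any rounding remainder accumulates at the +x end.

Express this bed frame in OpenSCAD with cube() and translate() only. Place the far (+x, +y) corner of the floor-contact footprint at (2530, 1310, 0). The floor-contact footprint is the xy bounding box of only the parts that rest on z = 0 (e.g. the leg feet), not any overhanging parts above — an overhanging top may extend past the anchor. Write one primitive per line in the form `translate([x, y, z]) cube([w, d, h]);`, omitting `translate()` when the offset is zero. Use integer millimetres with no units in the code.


translate([476, 419, 0]) cube([62, 62, 467]);
translate([476, 1248, 0]) cube([62, 62, 467]);
translate([2468, 419, 0]) cube([62, 62, 467]);
translate([2468, 1248, 0]) cube([62, 62, 467]);
translate([538, 419, 237]) cube([1930, 20, 176]);
translate([538, 1290, 237]) cube([1930, 20, 176]);
translate([476, 481, 237]) cube([20, 767, 176]);
translate([2510, 481, 237]) cube([20, 767, 176]);
translate([634, 419, 413]) cube([87, 891, 25]);
translate([817, 419, 413]) cube([87, 891, 25]);
translate([1000, 419, 413]) cube([87, 891, 25]);
translate([1183, 419, 413]) cube([87, 891, 25]);
translate([1366, 419, 413]) cube([87, 891, 25]);
translate([1549, 419, 413]) cube([87, 891, 25]);
translate([1732, 419, 413]) cube([87, 891, 25]);
translate([1915, 419, 413]) cube([87, 891, 25]);
translate([2098, 419, 413]) cube([87, 891, 25]);
translate([2281, 419, 413]) cube([87, 891, 25]);


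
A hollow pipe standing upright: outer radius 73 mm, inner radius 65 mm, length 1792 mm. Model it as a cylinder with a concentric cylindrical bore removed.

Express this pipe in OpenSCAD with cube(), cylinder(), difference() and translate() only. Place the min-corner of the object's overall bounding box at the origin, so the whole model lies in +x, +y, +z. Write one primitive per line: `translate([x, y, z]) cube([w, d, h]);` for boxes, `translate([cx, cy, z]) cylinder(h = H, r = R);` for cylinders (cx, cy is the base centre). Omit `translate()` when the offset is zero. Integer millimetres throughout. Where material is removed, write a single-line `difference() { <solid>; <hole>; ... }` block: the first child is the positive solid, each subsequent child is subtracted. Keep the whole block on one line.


difference() { translate([73, 73, 0]) cylinder(h = 1792, r = 73); translate([73, 73, 0]) cylinder(h = 1792, r = 65); }


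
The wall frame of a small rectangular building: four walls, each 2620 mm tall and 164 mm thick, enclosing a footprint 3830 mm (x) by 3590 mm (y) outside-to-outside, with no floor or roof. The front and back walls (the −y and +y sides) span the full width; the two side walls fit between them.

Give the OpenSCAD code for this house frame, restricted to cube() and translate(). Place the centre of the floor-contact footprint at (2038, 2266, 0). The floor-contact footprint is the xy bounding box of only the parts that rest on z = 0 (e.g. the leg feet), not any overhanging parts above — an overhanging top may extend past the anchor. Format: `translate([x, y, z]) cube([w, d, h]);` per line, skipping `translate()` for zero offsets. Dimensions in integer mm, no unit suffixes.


translate([123, 471, 0]) cube([3830, 164, 2620]);
translate([123, 3897, 0]) cube([3830, 164, 2620]);
translate([123, 635, 0]) cube([164, 3262, 2620]);
translate([3789, 635, 0]) cube([164, 3262, 2620]);


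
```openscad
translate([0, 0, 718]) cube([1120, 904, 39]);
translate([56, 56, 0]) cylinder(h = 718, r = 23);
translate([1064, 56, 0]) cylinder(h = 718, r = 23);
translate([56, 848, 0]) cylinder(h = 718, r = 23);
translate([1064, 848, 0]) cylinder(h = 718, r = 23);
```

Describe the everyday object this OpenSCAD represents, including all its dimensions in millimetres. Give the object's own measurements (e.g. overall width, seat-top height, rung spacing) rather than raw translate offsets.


A table: top 1120 mm (x) × 904 mm (y), 39 mm thick, upper face at z = 757 mm, on four round legs of 46 mm diameter, each leg's bounding box inset 33 mm from the nearest pair of top edges from z = 0 to the bottom of the top.


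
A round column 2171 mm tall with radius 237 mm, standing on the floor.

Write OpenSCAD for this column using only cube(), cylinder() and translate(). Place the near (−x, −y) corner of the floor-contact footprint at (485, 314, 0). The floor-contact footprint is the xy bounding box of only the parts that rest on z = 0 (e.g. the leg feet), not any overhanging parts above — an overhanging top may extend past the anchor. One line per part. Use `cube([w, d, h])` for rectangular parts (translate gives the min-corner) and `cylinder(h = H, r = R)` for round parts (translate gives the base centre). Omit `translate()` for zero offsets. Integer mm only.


translate([722, 551, 0]) cylinder(h = 2171, r = 237);


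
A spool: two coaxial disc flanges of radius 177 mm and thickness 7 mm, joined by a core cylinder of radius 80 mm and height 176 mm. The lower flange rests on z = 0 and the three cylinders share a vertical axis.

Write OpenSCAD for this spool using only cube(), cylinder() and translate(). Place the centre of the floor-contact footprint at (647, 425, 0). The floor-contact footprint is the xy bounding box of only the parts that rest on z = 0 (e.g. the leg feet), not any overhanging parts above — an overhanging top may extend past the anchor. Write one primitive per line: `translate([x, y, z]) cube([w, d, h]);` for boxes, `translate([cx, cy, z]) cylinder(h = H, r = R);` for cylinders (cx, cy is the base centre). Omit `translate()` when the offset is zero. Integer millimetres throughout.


translate([647, 425, 0]) cylinder(h = 7, r = 177);
translate([647, 425, 7]) cylinder(h = 176, r = 80);
translate([647, 425, 183]) cylinder(h = 7, r = 177);


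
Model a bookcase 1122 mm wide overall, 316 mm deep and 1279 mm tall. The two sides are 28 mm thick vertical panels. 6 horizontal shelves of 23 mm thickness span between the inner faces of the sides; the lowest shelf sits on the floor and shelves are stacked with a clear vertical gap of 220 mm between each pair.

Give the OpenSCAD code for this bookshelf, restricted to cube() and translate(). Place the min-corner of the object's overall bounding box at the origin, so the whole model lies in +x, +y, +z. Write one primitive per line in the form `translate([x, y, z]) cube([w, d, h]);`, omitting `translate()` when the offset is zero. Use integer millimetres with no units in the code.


cube([28, 316, 1279]);
translate([1094, 0, 0]) cube([28, 316, 1279]);
translate([28, 0, 0]) cube([1066, 316, 23]);
translate([28, 0, 243]) cube([1066, 316, 23]);
translate([28, 0, 486]) cube([1066, 316, 23]);
translate([28, 0, 729]) cube([1066, 316, 23]);
translate([28, 0, 972]) cube([1066, 316, 23]);
translate([28, 0, 1215]) cube([1066, 316, 23]);


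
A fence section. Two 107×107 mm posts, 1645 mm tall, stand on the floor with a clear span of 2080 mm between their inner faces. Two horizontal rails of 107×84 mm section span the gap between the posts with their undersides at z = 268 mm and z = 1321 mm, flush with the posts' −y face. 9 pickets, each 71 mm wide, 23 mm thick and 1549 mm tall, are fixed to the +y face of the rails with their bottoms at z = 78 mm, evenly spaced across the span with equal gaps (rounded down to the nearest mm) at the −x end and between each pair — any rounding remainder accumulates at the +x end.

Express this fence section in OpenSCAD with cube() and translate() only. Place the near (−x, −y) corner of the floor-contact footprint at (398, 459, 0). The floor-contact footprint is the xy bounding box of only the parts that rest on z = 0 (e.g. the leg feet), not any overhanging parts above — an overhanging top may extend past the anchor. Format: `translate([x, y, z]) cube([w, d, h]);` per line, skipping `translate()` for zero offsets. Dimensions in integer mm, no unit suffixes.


translate([398, 459, 0]) cube([107, 107, 1645]);
translate([2585, 459, 0]) cube([107, 107, 1645]);
translate([505, 459, 268]) cube([2080, 107, 84]);
translate([505, 459, 1321]) cube([2080, 107, 84]);
translate([649, 566, 78]) cube([71, 23, 1549]);
translate([864, 566, 78]) cube([71, 23, 1549]);
translate([1079, 566, 78]) cube([71, 23, 1549]);
translate([1294, 566, 78]) cube([71, 23, 1549]);
translate([1509, 566, 78]) cube([71, 23, 1549]);
translate([1724, 566, 78]) cube([71, 23, 1549]);
translate([1939, 566, 78]) cube([71, 23, 1549]);
translate([2154, 566, 78]) cube([71, 23, 1549]);
translate([2369, 566, 78]) cube([71, 23, 1549]);


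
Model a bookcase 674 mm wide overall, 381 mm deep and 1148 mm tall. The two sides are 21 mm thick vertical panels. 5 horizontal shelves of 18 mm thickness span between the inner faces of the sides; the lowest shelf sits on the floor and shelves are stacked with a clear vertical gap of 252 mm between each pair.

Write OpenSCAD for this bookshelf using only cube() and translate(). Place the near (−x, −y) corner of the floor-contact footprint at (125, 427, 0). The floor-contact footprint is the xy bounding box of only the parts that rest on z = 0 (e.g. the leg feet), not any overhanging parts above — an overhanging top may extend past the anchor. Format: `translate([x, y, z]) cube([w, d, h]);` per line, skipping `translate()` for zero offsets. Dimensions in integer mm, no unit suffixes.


translate([125, 427, 0]) cube([21, 381, 1148]);
translate([778, 427, 0]) cube([21, 381, 1148]);
translate([146, 427, 0]) cube([632, 381, 18]);
translate([146, 427, 270]) cube([632, 381, 18]);
translate([146, 427, 540]) cube([632, 381, 18]);
translate([146, 427, 810]) cube([632, 381, 18]);
translate([146, 427, 1080]) cube([632, 381, 18]);


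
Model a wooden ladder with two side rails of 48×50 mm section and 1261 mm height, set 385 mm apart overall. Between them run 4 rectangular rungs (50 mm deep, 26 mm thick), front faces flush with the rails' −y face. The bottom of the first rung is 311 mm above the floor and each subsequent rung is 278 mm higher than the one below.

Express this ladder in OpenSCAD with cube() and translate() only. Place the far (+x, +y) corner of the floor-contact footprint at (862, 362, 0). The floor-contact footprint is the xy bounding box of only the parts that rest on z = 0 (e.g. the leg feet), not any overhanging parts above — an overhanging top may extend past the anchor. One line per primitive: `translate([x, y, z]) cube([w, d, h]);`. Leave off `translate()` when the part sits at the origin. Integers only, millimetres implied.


translate([477, 312, 0]) cube([48, 50, 1261]);
translate([814, 312, 0]) cube([48, 50, 1261]);
translate([525, 312, 311]) cube([289, 50, 26]);
translate([525, 312, 589]) cube([289, 50, 26]);
translate([525, 312, 867]) cube([289, 50, 26]);
translate([525, 312, 1145]) cube([289, 50, 26]);


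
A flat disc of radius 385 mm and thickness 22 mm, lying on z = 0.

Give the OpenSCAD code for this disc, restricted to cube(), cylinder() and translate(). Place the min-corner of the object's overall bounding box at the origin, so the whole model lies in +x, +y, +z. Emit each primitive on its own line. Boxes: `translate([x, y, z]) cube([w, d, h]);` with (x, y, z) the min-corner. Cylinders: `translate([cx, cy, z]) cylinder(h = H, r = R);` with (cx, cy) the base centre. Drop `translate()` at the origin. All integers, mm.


translate([385, 385, 0]) cylinder(h = 22, r = 385);


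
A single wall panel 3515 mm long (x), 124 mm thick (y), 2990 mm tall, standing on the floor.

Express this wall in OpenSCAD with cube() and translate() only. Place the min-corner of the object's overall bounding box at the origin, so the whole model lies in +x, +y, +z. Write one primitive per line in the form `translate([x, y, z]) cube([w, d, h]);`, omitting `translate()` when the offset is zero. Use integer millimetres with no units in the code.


cube([3515, 124, 2990]);


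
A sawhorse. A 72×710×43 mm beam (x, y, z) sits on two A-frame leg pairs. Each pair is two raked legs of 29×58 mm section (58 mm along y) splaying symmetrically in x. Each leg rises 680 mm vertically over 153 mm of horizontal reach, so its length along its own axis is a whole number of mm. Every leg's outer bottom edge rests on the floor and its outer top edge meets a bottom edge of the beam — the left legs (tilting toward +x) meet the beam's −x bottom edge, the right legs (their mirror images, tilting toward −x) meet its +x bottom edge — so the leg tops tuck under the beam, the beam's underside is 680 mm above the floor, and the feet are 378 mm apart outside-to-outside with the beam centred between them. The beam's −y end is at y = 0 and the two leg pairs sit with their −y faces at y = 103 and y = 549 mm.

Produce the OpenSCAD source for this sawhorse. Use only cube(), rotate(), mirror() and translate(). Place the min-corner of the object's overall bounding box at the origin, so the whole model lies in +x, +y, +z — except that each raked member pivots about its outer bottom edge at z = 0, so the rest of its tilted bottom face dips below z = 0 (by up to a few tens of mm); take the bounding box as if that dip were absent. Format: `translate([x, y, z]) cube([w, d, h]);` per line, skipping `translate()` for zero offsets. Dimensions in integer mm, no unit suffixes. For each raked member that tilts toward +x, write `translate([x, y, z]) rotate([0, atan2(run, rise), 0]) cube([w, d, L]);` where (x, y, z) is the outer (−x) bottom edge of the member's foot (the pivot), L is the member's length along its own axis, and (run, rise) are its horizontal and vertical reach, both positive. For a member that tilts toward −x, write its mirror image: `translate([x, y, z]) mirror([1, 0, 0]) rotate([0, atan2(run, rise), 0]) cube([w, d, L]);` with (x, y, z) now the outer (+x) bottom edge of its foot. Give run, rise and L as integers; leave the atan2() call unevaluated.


translate([153, 0, 680]) cube([72, 710, 43]);
translate([0, 103, 0]) rotate([0, atan2(153, 680), 0]) cube([29, 58, 697]);
translate([378, 103, 0]) mirror([1, 0, 0]) rotate([0, atan2(153, 680), 0]) cube([29, 58, 697]);
translate([0, 549, 0]) rotate([0, atan2(153, 680), 0]) cube([29, 58, 697]);
translate([378, 549, 0]) mirror([1, 0, 0]) rotate([0, atan2(153, 680), 0]) cube([29, 58, 697]);


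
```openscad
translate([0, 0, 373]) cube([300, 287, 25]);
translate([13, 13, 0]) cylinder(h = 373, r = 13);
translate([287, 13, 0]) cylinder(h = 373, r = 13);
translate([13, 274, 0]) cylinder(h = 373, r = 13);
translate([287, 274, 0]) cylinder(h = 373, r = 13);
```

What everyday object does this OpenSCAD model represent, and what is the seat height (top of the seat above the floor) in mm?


A stool. The seat height is 398 mm.

A 300×287×25 slab at z = 373 on four corner cylinders — a stool. The seat top is 373 + 25 = 398 mm.


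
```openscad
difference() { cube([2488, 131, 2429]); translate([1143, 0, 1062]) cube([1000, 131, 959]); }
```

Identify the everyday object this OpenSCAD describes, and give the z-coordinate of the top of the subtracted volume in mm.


A wall with a window opening. The window head height is 2021 mm.

A wall with a rectangular opening subtracted — a window. Sill at z = 1062, opening 959 mm tall, so the head is at 1062 + 959 = 2021 mm.


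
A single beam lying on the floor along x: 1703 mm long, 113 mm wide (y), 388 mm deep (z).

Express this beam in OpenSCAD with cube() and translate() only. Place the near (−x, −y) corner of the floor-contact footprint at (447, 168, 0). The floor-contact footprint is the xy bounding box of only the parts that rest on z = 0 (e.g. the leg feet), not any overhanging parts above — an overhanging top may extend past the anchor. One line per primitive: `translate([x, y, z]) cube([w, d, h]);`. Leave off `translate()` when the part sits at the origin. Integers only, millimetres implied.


translate([447, 168, 0]) cube([1703, 113, 388]);


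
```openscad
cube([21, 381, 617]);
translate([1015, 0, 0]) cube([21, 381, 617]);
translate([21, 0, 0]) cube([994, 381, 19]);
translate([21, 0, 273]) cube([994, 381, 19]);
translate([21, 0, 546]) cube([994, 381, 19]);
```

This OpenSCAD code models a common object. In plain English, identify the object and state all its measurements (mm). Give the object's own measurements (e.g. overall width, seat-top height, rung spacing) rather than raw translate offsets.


An open bookshelf. Two side panels, each 21 mm thick, 381 mm deep and 617 mm tall, stand 1036 mm apart (outside-to-outside). Between them sit 3 shelves, each 19 mm thick and 381 mm deep, spanning the full gap between the sides. The bottom shelf rests on the floor (its underside at z = 0) and the clear gap between one shelf's top and the next shelf's underside is 254 mm.


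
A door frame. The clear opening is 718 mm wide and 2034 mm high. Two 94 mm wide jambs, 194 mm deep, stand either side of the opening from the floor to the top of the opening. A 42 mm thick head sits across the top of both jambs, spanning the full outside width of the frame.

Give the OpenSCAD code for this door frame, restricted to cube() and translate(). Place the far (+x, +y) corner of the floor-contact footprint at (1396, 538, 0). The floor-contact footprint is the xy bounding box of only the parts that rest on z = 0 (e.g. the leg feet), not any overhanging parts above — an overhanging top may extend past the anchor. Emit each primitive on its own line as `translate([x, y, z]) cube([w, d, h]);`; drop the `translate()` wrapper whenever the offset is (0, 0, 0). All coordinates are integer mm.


translate([490, 344, 0]) cube([94, 194, 2034]);
translate([1302, 344, 0]) cube([94, 194, 2034]);
translate([490, 344, 2034]) cube([906, 194, 42]);


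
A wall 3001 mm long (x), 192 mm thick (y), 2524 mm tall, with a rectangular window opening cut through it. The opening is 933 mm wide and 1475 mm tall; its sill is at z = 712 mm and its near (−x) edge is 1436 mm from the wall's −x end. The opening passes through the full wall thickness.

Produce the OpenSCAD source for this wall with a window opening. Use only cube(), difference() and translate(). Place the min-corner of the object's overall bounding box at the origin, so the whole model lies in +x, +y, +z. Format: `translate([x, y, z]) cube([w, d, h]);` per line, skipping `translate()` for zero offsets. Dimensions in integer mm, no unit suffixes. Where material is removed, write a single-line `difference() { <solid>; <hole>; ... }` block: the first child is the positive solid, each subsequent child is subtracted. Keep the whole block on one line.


difference() { cube([3001, 192, 2524]); translate([1436, 0, 712]) cube([933, 192, 1475]); }


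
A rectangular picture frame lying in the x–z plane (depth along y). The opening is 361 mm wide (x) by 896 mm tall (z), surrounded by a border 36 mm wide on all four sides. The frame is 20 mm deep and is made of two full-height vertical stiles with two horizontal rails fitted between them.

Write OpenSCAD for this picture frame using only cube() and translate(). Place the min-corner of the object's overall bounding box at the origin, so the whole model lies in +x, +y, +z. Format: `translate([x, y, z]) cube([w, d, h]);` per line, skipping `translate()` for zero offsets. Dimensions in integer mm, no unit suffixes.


cube([36, 20, 968]);
translate([397, 0, 0]) cube([36, 20, 968]);
translate([36, 0, 0]) cube([361, 20, 36]);
translate([36, 0, 932]) cube([361, 20, 36]);


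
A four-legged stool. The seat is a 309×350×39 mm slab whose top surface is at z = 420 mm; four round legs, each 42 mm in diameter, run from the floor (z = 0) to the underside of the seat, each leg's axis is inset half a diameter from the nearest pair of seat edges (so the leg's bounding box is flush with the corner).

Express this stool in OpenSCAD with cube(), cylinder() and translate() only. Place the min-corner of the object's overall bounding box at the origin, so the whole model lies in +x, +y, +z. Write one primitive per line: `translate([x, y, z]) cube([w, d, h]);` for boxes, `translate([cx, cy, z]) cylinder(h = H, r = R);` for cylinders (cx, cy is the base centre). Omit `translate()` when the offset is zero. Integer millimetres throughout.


translate([0, 0, 381]) cube([309, 350, 39]);
translate([21, 21, 0]) cylinder(h = 381, r = 21);
translate([288, 21, 0]) cylinder(h = 381, r = 21);
translate([21, 329, 0]) cylinder(h = 381, r = 21);
translate([288, 329, 0]) cylinder(h = 381, r = 21);


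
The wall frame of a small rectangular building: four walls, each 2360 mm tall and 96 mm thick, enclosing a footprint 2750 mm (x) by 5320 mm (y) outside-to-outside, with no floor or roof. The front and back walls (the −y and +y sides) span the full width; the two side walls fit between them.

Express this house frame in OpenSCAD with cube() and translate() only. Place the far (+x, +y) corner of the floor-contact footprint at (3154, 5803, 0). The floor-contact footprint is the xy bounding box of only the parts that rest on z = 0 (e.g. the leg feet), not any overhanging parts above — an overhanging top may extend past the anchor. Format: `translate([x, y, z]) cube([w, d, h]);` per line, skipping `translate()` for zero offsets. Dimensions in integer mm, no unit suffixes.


translate([404, 483, 0]) cube([2750, 96, 2360]);
translate([404, 5707, 0]) cube([2750, 96, 2360]);
translate([404, 579, 0]) cube([96, 5128, 2360]);
translate([3058, 579, 0]) cube([96, 5128, 2360]);


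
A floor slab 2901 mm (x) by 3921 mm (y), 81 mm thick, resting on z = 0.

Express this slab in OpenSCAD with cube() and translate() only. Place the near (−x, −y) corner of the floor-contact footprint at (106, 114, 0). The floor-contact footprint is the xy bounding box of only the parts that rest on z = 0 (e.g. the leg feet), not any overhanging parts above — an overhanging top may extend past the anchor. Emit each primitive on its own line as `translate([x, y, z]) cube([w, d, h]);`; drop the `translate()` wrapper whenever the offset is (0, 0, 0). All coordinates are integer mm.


translate([106, 114, 0]) cube([2901, 3921, 81]);


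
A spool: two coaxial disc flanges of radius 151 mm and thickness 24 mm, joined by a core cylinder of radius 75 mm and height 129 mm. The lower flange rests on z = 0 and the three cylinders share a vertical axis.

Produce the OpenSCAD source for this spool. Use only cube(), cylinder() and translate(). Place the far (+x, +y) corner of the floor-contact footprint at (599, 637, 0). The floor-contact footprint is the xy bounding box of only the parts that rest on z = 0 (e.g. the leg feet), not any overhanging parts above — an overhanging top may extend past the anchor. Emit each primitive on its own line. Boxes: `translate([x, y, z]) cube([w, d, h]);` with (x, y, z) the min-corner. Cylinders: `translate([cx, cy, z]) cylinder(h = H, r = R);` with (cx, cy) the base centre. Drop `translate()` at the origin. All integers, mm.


translate([448, 486, 0]) cylinder(h = 24, r = 151);
translate([448, 486, 24]) cylinder(h = 129, r = 75);
translate([448, 486, 153]) cylinder(h = 24, r = 151);


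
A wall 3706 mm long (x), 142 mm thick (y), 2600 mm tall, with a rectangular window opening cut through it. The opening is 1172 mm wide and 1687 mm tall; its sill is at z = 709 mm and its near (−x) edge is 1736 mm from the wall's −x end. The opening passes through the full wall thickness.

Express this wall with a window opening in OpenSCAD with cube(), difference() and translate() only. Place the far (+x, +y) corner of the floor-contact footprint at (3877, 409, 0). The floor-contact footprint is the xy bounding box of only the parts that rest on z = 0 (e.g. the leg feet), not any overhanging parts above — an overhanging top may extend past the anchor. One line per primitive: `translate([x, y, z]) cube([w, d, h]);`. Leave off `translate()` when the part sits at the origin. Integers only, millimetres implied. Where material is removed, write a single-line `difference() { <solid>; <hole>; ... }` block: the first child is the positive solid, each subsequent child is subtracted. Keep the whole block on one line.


difference() { translate([171, 267, 0]) cube([3706, 142, 2600]); translate([1907, 267, 709]) cube([1172, 142, 1687]); }


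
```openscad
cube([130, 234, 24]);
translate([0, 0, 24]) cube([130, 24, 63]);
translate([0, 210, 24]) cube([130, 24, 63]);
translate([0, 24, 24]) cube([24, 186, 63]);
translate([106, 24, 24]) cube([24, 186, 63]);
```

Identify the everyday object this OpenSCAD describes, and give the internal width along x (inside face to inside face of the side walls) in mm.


An open box. The internal width is 82 mm.

A 130×234 base slab with four walls standing on it — an open box. The base is 130 mm wide and the walls are 24 mm thick, so the internal width is 130 − 2 × 24 = 82 mm.


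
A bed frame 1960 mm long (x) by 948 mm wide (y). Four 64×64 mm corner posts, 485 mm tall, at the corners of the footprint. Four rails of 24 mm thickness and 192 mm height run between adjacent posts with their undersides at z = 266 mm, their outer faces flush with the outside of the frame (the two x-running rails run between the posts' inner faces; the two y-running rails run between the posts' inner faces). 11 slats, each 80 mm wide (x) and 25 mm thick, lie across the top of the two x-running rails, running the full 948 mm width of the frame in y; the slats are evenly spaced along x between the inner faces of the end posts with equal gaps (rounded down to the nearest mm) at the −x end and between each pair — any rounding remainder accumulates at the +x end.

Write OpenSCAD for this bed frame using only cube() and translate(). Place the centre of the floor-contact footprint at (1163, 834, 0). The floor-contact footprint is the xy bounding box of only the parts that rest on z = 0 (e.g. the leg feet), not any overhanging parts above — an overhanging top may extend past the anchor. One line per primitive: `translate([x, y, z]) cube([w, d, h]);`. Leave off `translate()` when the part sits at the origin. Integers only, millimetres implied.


translate([183, 360, 0]) cube([64, 64, 485]);
translate([183, 1244, 0]) cube([64, 64, 485]);
translate([2079, 360, 0]) cube([64, 64, 485]);
translate([2079, 1244, 0]) cube([64, 64, 485]);
translate([247, 360, 266]) cube([1832, 24, 192]);
translate([247, 1284, 266]) cube([1832, 24, 192]);
translate([183, 424, 266]) cube([24, 820, 192]);
translate([2119, 424, 266]) cube([24, 820, 192]);
translate([326, 360, 458]) cube([80, 948, 25]);
translate([485, 360, 458]) cube([80, 948, 25]);
translate([644, 360, 458]) cube([80, 948, 25]);
translate([803, 360, 458]) cube([80, 948, 25]);
translate([962, 360, 458]) cube([80, 948, 25]);
translate([1121, 360, 458]) cube([80, 948, 25]);
translate([1280, 360, 458]) cube([80, 948, 25]);
translate([1439, 360, 458]) cube([80, 948, 25]);
translate([1598, 360, 458]) cube([80, 948, 25]);
translate([1757, 360, 458]) cube([80, 948, 25]);
translate([1916, 360, 458]) cube([80, 948, 25]);


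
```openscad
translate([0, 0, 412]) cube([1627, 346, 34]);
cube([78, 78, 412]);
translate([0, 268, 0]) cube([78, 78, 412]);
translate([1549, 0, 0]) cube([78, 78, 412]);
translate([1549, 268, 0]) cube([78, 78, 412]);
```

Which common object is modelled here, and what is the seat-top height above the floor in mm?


A bench. The seat-top height is 446 mm.

A long slab on four corner posts — a bench. The slab sits at z = 412 with thickness 34, so the top is 412 + 34 = 446 mm.
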